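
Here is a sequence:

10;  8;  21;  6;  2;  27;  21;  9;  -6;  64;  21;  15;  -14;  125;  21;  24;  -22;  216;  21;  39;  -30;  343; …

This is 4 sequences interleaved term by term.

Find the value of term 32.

Taking every 4th term gives 4 separate tracks.
Track A: 10, 2, -6, -14, -22, -30 (linear: a_n = 18 − 8·n).
Track B: 8, 27, 64, 125, 216, 343 (the cubes 2³, 3³, 4³, …).
Track C: 21, 21, 21, 21, 21 (the constant sequence 21).
Track D: 6, 9, 15, 24, 39 (Fibonacci-style (each term is the sum of the two before it)).
Term 32 comes from track D (its 8th entry): 165.

165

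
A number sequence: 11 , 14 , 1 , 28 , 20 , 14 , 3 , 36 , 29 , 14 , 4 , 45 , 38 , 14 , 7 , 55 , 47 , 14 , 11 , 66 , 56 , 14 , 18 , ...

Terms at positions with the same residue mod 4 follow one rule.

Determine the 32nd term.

105

Split by position mod 4 into 4 tracks.
Track A = 11, 20, 29, 38, 47, 56: linear: a_n = 2 + 9·n.
Track B = 14, 14, 14, 14, 14, 14: always 14.
Track C = 1, 3, 4, 7, 11, 18: Fibonacci-style (each term is the sum of the two before it).
Track D = 28, 36, 45, 55, 66: triangular numbers starting at T_7.
Term 32 comes from track D (its 8th entry): 105.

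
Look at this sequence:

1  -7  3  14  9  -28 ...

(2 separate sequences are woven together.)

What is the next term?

27

Odd-indexed and even-indexed terms follow separate rules.
Track A: 1, 3, 9. Powers 3^0, 3^1, 3^2, ….
Track B: -7, 14, -28. Multiplying by -2 each time.
Position 7 falls in track A as its term 4, giving 27.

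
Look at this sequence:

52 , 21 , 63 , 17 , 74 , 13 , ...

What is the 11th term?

Taking every 2nd term gives 2 separate tracks.
Track A: 52, 63, 74. Arithmetic with common difference +11.
Track B: 21, 17, 13. Linear: a_n = 25 − 4·n.
Position 11 falls in track A as its term 6, giving 107.

107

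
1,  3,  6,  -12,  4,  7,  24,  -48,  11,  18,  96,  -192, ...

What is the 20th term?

Reading positions in blocks of 4 reveals the pattern AABB — 2 tracks woven together.
Track A is 1, 3, 4, 7, 11, 18, which is Fibonacci-style (each term is the sum of the two before it).
Track B is 6, -12, 24, -48, 96, -192, which is geometric with ratio -2.
Term 20 comes from track B (its 10th entry): -3072.

-3072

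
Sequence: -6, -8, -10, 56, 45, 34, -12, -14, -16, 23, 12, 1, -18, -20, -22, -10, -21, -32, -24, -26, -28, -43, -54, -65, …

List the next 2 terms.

-30, -32

The slot pattern repeats as AAABBB (period 6), so there are 2 interleaved tracks.
Track A: -6, -8, -10, -12, -14, -16, -18, -20, -22, -24, -26, -28 — arithmetic with common difference −2.
Track B: 56, 45, 34, 23, 12, 1, -10, -21, -32, -43, -54, -65 — linear: a_n = 67 − 11·n.
Position 25 → track A, term 13 = -30.
Position 26 → track A, term 14 = -32.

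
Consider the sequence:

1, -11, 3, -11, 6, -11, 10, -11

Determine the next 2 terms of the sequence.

Positions 1, 3, 5, … form one subsequence and positions 2, 4, 6, … form another.
Stream A: 1, 3, 6, 10 (triangular numbers n(n+1)/2 for n = 1, 2, …).
Stream B: -11, -11, -11, -11 (constant -11).
The 9th slot belongs to stream A; its 5th term is 15.
Position 10 falls in stream B as its term 5, giving -11.

15, -11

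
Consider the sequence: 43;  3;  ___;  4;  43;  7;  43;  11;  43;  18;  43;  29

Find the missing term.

43

Taking every 2nd term gives 2 separate tracks.
Track A is 43, ?, 43, 43, 43, 43, which is constant 43.
Track B is 3, 4, 7, 11, 18, 29, which is Fibonacci-style (each term is the sum of the two before it).
Filling track A at index 2 by its rule yields 43.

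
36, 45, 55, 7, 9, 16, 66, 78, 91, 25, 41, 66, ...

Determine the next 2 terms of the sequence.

Positions follow the repeating pattern AAABBB; grouping by letter gives 2 tracks.
Track A: 36, 45, 55, 66, 78, 91 — triangular numbers starting at T_8.
Track B: 7, 9, 16, 25, 41, 66 — Fibonacci-style (each term is the sum of the two before it).
Term 13 comes from track A (its 7th entry): 105.
The 14th slot belongs to track A; its 8th term is 120.

105, 120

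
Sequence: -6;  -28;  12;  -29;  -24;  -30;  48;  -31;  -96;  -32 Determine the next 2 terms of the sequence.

192, -33

Split by position mod 2 into 2 tracks.
Track A = -6, 12, -24, 48, -96: geometric, ×-2 each step.
Track B = -28, -29, -30, -31, -32: subtracting 1 each time.
Position 11 falls in track A as its term 6, giving 192.
Position 12 → track B, term 6 = -33.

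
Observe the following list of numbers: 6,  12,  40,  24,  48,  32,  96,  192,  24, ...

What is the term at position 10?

Reading positions in blocks of 3 reveals the pattern AAB — 2 tracks woven together.
Stream A: 6, 12, 24, 48, 96, 192. Multiplying by 2 each time.
Stream B: 40, 32, 24. Subtracting 8 each time.
Term 10 comes from stream A (its 7th entry): 384.

384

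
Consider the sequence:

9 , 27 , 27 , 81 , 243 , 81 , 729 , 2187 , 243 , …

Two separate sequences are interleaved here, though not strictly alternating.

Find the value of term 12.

The slot pattern repeats as AAB (period 3), so there are 2 interleaved tracks.
Track A: 9, 27, 81, 243, 729, 2187 (a geometric progression (common ratio 3)).
Track B: 27, 81, 243 (powers 3^3, 3^4, 3^5, …).
Term 12 comes from track B (its 4th entry): 729.

729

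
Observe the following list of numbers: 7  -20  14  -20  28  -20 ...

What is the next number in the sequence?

Odd-indexed and even-indexed terms follow separate rules.
Track A: 7, 14, 28 (geometric with ratio 2).
Track B: -20, -20, -20 (always -20).
Term 7 comes from track A (its 4th entry): 56.

56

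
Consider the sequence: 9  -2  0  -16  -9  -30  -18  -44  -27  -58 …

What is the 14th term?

Taking every 2nd term gives 2 separate tracks.
Subsequence A is 9, 0, -9, -18, -27, which is arithmetic, step −9.
Subsequence B is -2, -16, -30, -44, -58, which is linear: a_n = 12 − 14·n.
The 14th slot belongs to subsequence B; its 7th term is -86.

-86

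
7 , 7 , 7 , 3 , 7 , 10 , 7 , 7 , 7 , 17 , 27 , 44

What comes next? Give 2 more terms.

7, 7

Positions follow the repeating pattern AAABBB; grouping by letter gives 2 tracks.
Track A: 7, 7, 7, 7, 7, 7 — constant 7.
Track B: 3, 7, 10, 17, 27, 44 — each term equals the sum of the previous two.
Position 13 → track A, term 7 = 7.
Position 14 falls in track A as its term 8, giving 7.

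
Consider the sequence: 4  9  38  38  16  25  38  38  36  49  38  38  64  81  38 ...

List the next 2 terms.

The slot pattern repeats as AABB (period 4), so there are 2 interleaved tracks.
Stream A: 4, 9, 16, 25, 36, 49, 64, 81 (consecutive squares n² from n = 2).
Stream B: 38, 38, 38, 38, 38, 38, 38 (always 38).
Position 16 → stream B, term 8 = 38.
Position 17 → stream A, term 9 = 100.

38, 100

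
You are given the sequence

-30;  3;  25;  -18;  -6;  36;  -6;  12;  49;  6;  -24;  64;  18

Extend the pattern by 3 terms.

Read the sequence 3 terms at a time; column i is its own pattern.
Stream A: -30, -18, -6, 6, 18. Arithmetic, step +12.
Stream B: 3, -6, 12, -24. Multiplying by -2 each time.
Stream C: 25, 36, 49, 64. Perfect squares starting at 5².
Position 14 falls in stream B as its term 5, giving 48.
Position 15 → stream C, term 5 = 81.
Position 16 falls in stream A as its term 6, giving 30.

48, 81, 30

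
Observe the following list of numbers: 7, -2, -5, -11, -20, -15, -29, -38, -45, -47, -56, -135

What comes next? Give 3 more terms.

-65, -74, -405

Reading positions in blocks of 3 reveals the pattern AAB — 2 tracks woven together.
Stream A: 7, -2, -11, -20, -29, -38, -47, -56. Arithmetic, step −9.
Stream B: -5, -15, -45, -135. A geometric progression (common ratio 3).
Position 13 falls in stream A as its term 9, giving -65.
Term 14 comes from stream A (its 10th entry): -74.
The 15th slot belongs to stream B; its 5th term is -405.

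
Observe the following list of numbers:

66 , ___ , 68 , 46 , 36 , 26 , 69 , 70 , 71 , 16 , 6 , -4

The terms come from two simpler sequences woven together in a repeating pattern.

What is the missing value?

67

Reading positions in blocks of 6 reveals the pattern AAABBB — 2 tracks woven together.
Track A: 66, ?, 68, 69, 70, 71 — adding 1 each time.
Track B: 46, 36, 26, 16, 6, -4 — arithmetic, step −10.
Filling track A at index 2 by its rule yields 67.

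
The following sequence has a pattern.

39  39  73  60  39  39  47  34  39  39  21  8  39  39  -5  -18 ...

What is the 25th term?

39

Reading positions in blocks of 4 reveals the pattern AABB — 2 tracks woven together.
Stream A: 39, 39, 39, 39, 39, 39, 39, 39 — the constant sequence 39.
Stream B: 73, 60, 47, 34, 21, 8, -5, -18 — arithmetic, step −13.
The 25th slot belongs to stream A; its 13th term is 39.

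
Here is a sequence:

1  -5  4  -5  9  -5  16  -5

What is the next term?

The terms cycle through 2 interleaved subsequences.
Subsequence A: 1, 4, 9, 16 (the squares 1², 2², 3², …).
Subsequence B: -5, -5, -5, -5 (always -5).
Position 9 falls in subsequence A as its term 5, giving 25.

25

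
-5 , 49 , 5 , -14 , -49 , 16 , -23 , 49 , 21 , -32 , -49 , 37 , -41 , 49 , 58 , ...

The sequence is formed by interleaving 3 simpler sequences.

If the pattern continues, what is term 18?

95

Split by position mod 3 into 3 tracks.
Track A is -5, -14, -23, -32, -41, which is arithmetic, step −9.
Track B is 49, -49, 49, -49, 49, which is oscillating between 49 and -49.
Track C is 5, 16, 21, 37, 58, which is each term equals the sum of the previous two.
Term 18 comes from track C (its 6th entry): 95.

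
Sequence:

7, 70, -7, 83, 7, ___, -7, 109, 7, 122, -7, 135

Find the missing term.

The terms cycle through 2 interleaved subsequences.
Stream A is 7, -7, 7, -7, 7, -7, which is oscillating between 7 and -7.
Stream B is 70, 83, ?, 109, 122, 135, which is adding 13 each time.
The gap is stream B's term 3; the rule gives 96.

96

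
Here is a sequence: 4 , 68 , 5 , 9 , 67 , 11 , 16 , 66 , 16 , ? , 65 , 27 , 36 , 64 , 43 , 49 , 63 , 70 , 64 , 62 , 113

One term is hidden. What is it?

Taking every 3rd term gives 3 separate tracks.
Track A: 4, 9, 16, ?, 36, 49, 64. Perfect squares starting at 2².
Track B: 68, 67, 66, 65, 64, 63, 62. Arithmetic, step −1.
Track C: 5, 11, 16, 27, 43, 70, 113. Each term equals the sum of the previous two.
So the missing entry in track A is 25.

25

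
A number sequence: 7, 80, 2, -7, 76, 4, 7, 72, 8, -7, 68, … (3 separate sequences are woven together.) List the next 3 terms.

16, 7, 64

Read the sequence 3 terms at a time; column i is its own pattern.
Stream A = 7, -7, 7, -7: the oscillation 7·(−1)^(n+1).
Stream B = 80, 76, 72, 68: arithmetic, step −4.
Stream C = 2, 4, 8: successive powers of 2.
Position 12 falls in stream C as its term 4, giving 16.
Position 13 → stream A, term 5 = 7.
The 14th slot belongs to stream B; its 5th term is 64.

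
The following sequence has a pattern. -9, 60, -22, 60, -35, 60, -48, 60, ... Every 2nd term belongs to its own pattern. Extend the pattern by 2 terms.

-61, 60

Taking every 2nd term gives 2 separate tracks.
Stream A: -9, -22, -35, -48 (linear: a_n = 4 − 13·n).
Stream B: 60, 60, 60, 60 (the constant sequence 60).
Position 9 falls in stream A as its term 5, giving -61.
The 10th slot belongs to stream B; its 5th term is 60.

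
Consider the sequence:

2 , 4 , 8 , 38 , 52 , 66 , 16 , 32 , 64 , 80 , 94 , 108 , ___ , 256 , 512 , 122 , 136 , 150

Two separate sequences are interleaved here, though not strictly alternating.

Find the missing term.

128

Reading positions in blocks of 6 reveals the pattern AAABBB — 2 tracks woven together.
Track A is 2, 4, 8, 16, 32, 64, ?, 256, 512, which is successive powers of 2.
Track B is 38, 52, 66, 80, 94, 108, 122, 136, 150, which is linear: a_n = 24 + 14·n.
So the missing entry in track A is 128.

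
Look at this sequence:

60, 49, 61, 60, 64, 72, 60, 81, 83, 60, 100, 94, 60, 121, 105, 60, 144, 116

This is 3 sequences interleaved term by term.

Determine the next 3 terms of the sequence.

60, 169, 127

Read the sequence 3 terms at a time; column i is its own pattern.
Track A: 60, 60, 60, 60, 60, 60. Constant 60.
Track B: 49, 64, 81, 100, 121, 144. The squares 7², 8², 9², ….
Track C: 61, 72, 83, 94, 105, 116. Linear: a_n = 50 + 11·n.
Position 19 → track A, term 7 = 60.
Position 20 → track B, term 7 = 169.
Term 21 comes from track C (its 7th entry): 127.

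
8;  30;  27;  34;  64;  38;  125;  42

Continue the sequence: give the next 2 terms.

216, 46

Split by position mod 2 into 2 tracks.
Subsequence A is 8, 27, 64, 125, which is perfect cubes starting at 2³.
Subsequence B is 30, 34, 38, 42, which is linear: a_n = 26 + 4·n.
The 9th slot belongs to subsequence A; its 5th term is 216.
Term 10 comes from subsequence B (its 5th entry): 46.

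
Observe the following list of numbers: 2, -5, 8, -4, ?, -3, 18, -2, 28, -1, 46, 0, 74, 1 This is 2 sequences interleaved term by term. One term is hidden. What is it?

10

Positions 1, 3, 5, … form one subsequence and positions 2, 4, 6, … form another.
Subsequence A = 2, 8, ?, 18, 28, 46, 74: Fibonacci-style (each term is the sum of the two before it).
Subsequence B = -5, -4, -3, -2, -1, 0, 1: arithmetic, step +1.
Subsequence A's pattern makes the blank 10.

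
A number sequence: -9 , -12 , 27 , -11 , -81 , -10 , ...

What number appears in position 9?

Odd-indexed and even-indexed terms follow separate rules.
Track A: -9, 27, -81 (multiplying by -3 each time).
Track B: -12, -11, -10 (adding 1 each time).
The 9th slot belongs to track A; its 5th term is -729.

-729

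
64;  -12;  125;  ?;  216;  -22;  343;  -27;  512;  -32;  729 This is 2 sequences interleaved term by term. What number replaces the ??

Taking every 2nd term gives 2 separate tracks.
Track A is 64, 125, 216, 343, 512, 729, which is perfect cubes starting at 4³.
Track B is -12, ?, -22, -27, -32, which is arithmetic, step −5.
Filling track B at index 2 by its rule yields -17.

-17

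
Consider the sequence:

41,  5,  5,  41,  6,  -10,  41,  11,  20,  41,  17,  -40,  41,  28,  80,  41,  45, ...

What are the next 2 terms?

-160, 41

Read the sequence 3 terms at a time; column i is its own pattern.
Track A = 41, 41, 41, 41, 41, 41: constant 41.
Track B = 5, 6, 11, 17, 28, 45: a Fibonacci-like recurrence a_n = a_{n-1} + a_{n-2}.
Track C = 5, -10, 20, -40, 80: multiplying by -2 each time.
The 18th slot belongs to track C; its 6th term is -160.
The 19th slot belongs to track A; its 7th term is 41.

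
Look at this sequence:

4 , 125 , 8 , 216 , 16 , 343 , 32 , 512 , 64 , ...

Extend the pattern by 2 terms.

Odd-indexed and even-indexed terms follow separate rules.
Track A: 4, 8, 16, 32, 64. Multiplying by 2 each time.
Track B: 125, 216, 343, 512. The cubes 5³, 6³, 7³, ….
Term 10 comes from track B (its 5th entry): 729.
Term 11 comes from track A (its 6th entry): 128.

729, 128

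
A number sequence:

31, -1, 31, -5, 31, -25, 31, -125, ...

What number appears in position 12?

Split by position mod 2 into 2 tracks.
Subsequence A is 31, 31, 31, 31, which is always 31.
Subsequence B is -1, -5, -25, -125, which is geometric with ratio 5.
Term 12 comes from subsequence B (its 6th entry): -3125.

-3125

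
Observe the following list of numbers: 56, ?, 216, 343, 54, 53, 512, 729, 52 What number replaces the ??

Positions follow the repeating pattern AABB; grouping by letter gives 2 tracks.
Track A: 56, ?, 54, 53, 52. Subtracting 1 each time.
Track B: 216, 343, 512, 729. Perfect cubes starting at 6³.
The gap is track A's term 2; the rule gives 55.

55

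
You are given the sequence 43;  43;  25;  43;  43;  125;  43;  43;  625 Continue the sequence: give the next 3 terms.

Positions follow the repeating pattern AAB; grouping by letter gives 2 tracks.
Stream A: 43, 43, 43, 43, 43, 43 — always 43.
Stream B: 25, 125, 625 — powers 5^2, 5^3, 5^4, ….
The 10th slot belongs to stream A; its 7th term is 43.
The 11th slot belongs to stream A; its 8th term is 43.
Term 12 comes from stream B (its 4th entry): 3125.

43, 43, 3125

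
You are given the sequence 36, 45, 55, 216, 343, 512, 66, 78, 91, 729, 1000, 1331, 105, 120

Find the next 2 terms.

Positions follow the repeating pattern AAABBB; grouping by letter gives 2 tracks.
Track A: 36, 45, 55, 66, 78, 91, 105, 120 (triangular numbers starting at T_8).
Track B: 216, 343, 512, 729, 1000, 1331 (perfect cubes starting at 6³).
Position 15 falls in track A as its term 9, giving 136.
Position 16 falls in track B as its term 7, giving 1728.

136, 1728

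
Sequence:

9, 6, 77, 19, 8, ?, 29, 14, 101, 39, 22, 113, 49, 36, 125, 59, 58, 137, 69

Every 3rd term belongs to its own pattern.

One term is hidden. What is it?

Read the sequence 3 terms at a time; column i is its own pattern.
Subsequence A: 9, 19, 29, 39, 49, 59, 69 (arithmetic, step +10).
Subsequence B: 6, 8, 14, 22, 36, 58 (Fibonacci-style (each term is the sum of the two before it)).
Subsequence C: 77, ?, 101, 113, 125, 137 (arithmetic, step +12).
So the missing entry in subsequence C is 89.

89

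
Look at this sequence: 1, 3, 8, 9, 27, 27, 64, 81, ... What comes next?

The terms cycle through 2 interleaved subsequences.
Stream A: 1, 8, 27, 64 (perfect cubes starting at 1³).
Stream B: 3, 9, 27, 81 (successive powers of 3).
Term 9 comes from stream A (its 5th entry): 125.

125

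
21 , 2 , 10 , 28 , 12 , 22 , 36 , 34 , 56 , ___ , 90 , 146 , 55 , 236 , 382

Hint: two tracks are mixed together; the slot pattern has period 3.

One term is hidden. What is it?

45

The slot pattern repeats as ABB (period 3), so there are 2 interleaved tracks.
Track A = 21, 28, 36, ?, 55: triangular numbers starting at T_6.
Track B = 2, 10, 12, 22, 34, 56, 90, 146, 236, 382: each term equals the sum of the previous two.
So the missing entry in track A is 45.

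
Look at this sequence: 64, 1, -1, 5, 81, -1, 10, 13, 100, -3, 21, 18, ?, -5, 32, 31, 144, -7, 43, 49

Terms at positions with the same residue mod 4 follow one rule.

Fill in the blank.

121

Taking every 4th term gives 4 separate tracks.
Track A is 64, 81, 100, ?, 144, which is the squares 8², 9², 10², ….
Track B is 1, -1, -3, -5, -7, which is linear: a_n = 3 − 2·n.
Track C is -1, 10, 21, 32, 43, which is arithmetic with common difference +11.
Track D is 5, 13, 18, 31, 49, which is each term equals the sum of the previous two.
The gap is track A's term 4; the rule gives 121.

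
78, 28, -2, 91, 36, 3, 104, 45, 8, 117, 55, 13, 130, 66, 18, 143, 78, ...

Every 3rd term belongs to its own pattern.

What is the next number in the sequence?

Read the sequence 3 terms at a time; column i is its own pattern.
Track A: 78, 91, 104, 117, 130, 143 (arithmetic, step +13).
Track B: 28, 36, 45, 55, 66, 78 (triangular numbers n(n+1)/2 for n = 7, 8, …).
Track C: -2, 3, 8, 13, 18 (arithmetic with common difference +5).
The 18th slot belongs to track C; its 6th term is 23.

23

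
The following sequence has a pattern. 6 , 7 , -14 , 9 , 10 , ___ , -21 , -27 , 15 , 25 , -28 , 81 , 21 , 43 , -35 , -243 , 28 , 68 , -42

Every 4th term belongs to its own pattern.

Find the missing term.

The terms cycle through 4 interleaved subsequences.
Track A: 6, 10, 15, 21, 28 — triangular numbers starting at T_3.
Track B: 7, ?, 25, 43, 68 — Fibonacci-style (each term is the sum of the two before it).
Track C: -14, -21, -28, -35, -42 — arithmetic with common difference −7.
Track D: 9, -27, 81, -243 — multiplying by -3 each time.
So the missing entry in track B is 18.

18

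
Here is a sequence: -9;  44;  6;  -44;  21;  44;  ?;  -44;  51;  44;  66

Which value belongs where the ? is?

36

The terms cycle through 2 interleaved subsequences.
Track A is -9, 6, 21, ?, 51, 66, which is arithmetic, step +15.
Track B is 44, -44, 44, -44, 44, which is the oscillation 44·(−1)^(n+1).
Filling track A at index 4 by its rule yields 36.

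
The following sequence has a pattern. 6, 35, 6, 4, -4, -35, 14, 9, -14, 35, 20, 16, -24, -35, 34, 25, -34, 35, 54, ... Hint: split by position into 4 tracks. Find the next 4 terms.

Split by position mod 4 into 4 tracks.
Track A: 6, -4, -14, -24, -34 (subtracting 10 each time).
Track B: 35, -35, 35, -35, 35 (the oscillation 35·(−1)^(n+1)).
Track C: 6, 14, 20, 34, 54 (each term equals the sum of the previous two).
Track D: 4, 9, 16, 25 (consecutive squares n² from n = 2).
The 20th slot belongs to track D; its 5th term is 36.
Position 21 falls in track A as its term 6, giving -44.
The 22nd slot belongs to track B; its 6th term is -35.
Term 23 comes from track C (its 6th entry): 88.

36, -44, -35, 88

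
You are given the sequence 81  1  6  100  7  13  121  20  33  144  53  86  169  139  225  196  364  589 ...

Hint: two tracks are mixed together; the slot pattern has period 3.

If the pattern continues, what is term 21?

1542

The slot pattern repeats as ABB (period 3), so there are 2 interleaved tracks.
Stream A: 81, 100, 121, 144, 169, 196 — perfect squares starting at 9².
Stream B: 1, 6, 7, 13, 20, 33, 53, 86, 139, 225, 364, 589 — Fibonacci-style (each term is the sum of the two before it).
Term 21 comes from stream B (its 14th entry): 1542.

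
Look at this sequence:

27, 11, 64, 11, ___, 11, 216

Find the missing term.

Odd-indexed and even-indexed terms follow separate rules.
Stream A = 27, 64, ?, 216: the cubes 3³, 4³, 5³, ….
Stream B = 11, 11, 11: the constant sequence 11.
So the missing entry in stream A is 125.

125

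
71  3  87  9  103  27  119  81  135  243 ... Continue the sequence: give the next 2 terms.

Split by position mod 2 into 2 tracks.
Subsequence A is 71, 87, 103, 119, 135, which is arithmetic, step +16.
Subsequence B is 3, 9, 27, 81, 243, which is powers 3^1, 3^2, 3^3, ….
Position 11 → subsequence A, term 6 = 151.
Term 12 comes from subsequence B (its 6th entry): 729.

151, 729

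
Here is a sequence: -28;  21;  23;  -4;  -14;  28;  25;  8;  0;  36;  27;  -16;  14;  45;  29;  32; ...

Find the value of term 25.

Split by position mod 4 into 4 tracks.
Track A: -28, -14, 0, 14. Linear: a_n = -42 + 14·n.
Track B: 21, 28, 36, 45. Triangular numbers n(n+1)/2 for n = 6, 7, ….
Track C: 23, 25, 27, 29. Linear: a_n = 21 + 2·n.
Track D: -4, 8, -16, 32. A geometric progression (common ratio -2).
Position 25 → track A, term 7 = 56.

56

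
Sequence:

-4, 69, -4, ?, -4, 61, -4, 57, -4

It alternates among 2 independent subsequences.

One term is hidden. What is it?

Odd-indexed and even-indexed terms follow separate rules.
Track A = -4, -4, -4, -4, -4: the constant sequence -4.
Track B = 69, ?, 61, 57: arithmetic, step −4.
Filling track B at index 2 by its rule yields 65.

65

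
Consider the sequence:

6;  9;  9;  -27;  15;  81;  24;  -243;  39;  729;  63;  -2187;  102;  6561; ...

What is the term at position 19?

432

The terms cycle through 2 interleaved subsequences.
Track A: 6, 9, 15, 24, 39, 63, 102 (a Fibonacci-like recurrence a_n = a_{n-1} + a_{n-2}).
Track B: 9, -27, 81, -243, 729, -2187, 6561 (a geometric progression (common ratio -3)).
The 19th slot belongs to track A; its 10th term is 432.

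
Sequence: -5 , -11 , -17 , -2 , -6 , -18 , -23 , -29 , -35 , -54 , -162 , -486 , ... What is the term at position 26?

The slot pattern repeats as AAABBB (period 6), so there are 2 interleaved tracks.
Subsequence A: -5, -11, -17, -23, -29, -35 (arithmetic with common difference −6).
Subsequence B: -2, -6, -18, -54, -162, -486 (a geometric progression (common ratio 3)).
The 26th slot belongs to subsequence A; its 14th term is -83.

-83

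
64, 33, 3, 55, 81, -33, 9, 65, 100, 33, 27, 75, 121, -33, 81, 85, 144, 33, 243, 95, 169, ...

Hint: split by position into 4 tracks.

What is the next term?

-33

Read the sequence 4 terms at a time; column i is its own pattern.
Track A is 64, 81, 100, 121, 144, 169, which is perfect squares starting at 8².
Track B is 33, -33, 33, -33, 33, which is the oscillation 33·(−1)^(n+1).
Track C is 3, 9, 27, 81, 243, which is successive powers of 3.
Track D is 55, 65, 75, 85, 95, which is arithmetic, step +10.
Position 22 falls in track B as its term 6, giving -33.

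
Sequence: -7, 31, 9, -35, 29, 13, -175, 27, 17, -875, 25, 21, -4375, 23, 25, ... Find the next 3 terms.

-21875, 21, 29

The terms cycle through 3 interleaved subsequences.
Track A is -7, -35, -175, -875, -4375, which is a geometric progression (common ratio 5).
Track B is 31, 29, 27, 25, 23, which is subtracting 2 each time.
Track C is 9, 13, 17, 21, 25, which is adding 4 each time.
The 16th slot belongs to track A; its 6th term is -21875.
The 17th slot belongs to track B; its 6th term is 21.
The 18th slot belongs to track C; its 6th term is 29.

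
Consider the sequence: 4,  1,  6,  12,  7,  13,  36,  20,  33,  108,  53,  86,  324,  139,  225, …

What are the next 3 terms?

972, 364, 589

The slot pattern repeats as ABB (period 3), so there are 2 interleaved tracks.
Subsequence A: 4, 12, 36, 108, 324. Geometric, ×3 each step.
Subsequence B: 1, 6, 7, 13, 20, 33, 53, 86, 139, 225. Each term equals the sum of the previous two.
Position 16 falls in subsequence A as its term 6, giving 972.
The 17th slot belongs to subsequence B; its 11th term is 364.
Term 18 comes from subsequence B (its 12th entry): 589.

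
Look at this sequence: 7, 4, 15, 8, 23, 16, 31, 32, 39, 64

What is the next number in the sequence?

Positions 1, 3, 5, … form one subsequence and positions 2, 4, 6, … form another.
Subsequence A: 7, 15, 23, 31, 39 — arithmetic, step +8.
Subsequence B: 4, 8, 16, 32, 64 — powers 2^2, 2^3, 2^4, ….
Position 11 → subsequence A, term 6 = 47.

47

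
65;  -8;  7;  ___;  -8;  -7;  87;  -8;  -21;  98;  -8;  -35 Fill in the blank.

76

Split by position mod 3 into 3 tracks.
Subsequence A is 65, ?, 87, 98, which is linear: a_n = 54 + 11·n.
Subsequence B is -8, -8, -8, -8, which is the constant sequence -8.
Subsequence C is 7, -7, -21, -35, which is subtracting 14 each time.
Subsequence A's pattern makes the blank 76.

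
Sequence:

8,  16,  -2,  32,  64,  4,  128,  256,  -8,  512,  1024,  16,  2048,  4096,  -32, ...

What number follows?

8192

Positions follow the repeating pattern AAB; grouping by letter gives 2 tracks.
Stream A: 8, 16, 32, 64, 128, 256, 512, 1024, 2048, 4096. Successive powers of 2.
Stream B: -2, 4, -8, 16, -32. Geometric with ratio -2.
Term 16 comes from stream A (its 11th entry): 8192.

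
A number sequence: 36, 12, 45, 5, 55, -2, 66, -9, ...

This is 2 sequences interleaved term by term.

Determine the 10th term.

Taking every 2nd term gives 2 separate tracks.
Track A is 36, 45, 55, 66, which is triangular numbers n(n+1)/2 for n = 8, 9, ….
Track B is 12, 5, -2, -9, which is arithmetic with common difference −7.
The 10th slot belongs to track B; its 5th term is -16.

-16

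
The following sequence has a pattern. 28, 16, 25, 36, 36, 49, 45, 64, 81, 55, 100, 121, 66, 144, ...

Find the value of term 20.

Positions follow the repeating pattern ABB; grouping by letter gives 2 tracks.
Track A is 28, 36, 45, 55, 66, which is the triangular numbers T_7, T_8, ….
Track B is 16, 25, 36, 49, 64, 81, 100, 121, 144, which is the squares 4², 5², 6², ….
Position 20 → track B, term 13 = 256.

256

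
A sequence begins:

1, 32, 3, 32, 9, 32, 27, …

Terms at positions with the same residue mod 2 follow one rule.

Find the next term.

32

Split by position mod 2 into 2 tracks.
Track A: 1, 3, 9, 27 (successive powers of 3).
Track B: 32, 32, 32 (always 32).
Position 8 → track B, term 4 = 32.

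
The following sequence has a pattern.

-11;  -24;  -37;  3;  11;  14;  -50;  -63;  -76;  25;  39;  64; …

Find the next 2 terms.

-89, -102

Positions follow the repeating pattern AAABBB; grouping by letter gives 2 tracks.
Stream A: -11, -24, -37, -50, -63, -76 — linear: a_n = 2 − 13·n.
Stream B: 3, 11, 14, 25, 39, 64 — Fibonacci-style (each term is the sum of the two before it).
Term 13 comes from stream A (its 7th entry): -89.
Position 14 falls in stream A as its term 8, giving -102.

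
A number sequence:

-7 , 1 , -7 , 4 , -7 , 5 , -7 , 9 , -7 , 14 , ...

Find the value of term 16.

60

The terms cycle through 2 interleaved subsequences.
Track A is -7, -7, -7, -7, -7, which is constant -7.
Track B is 1, 4, 5, 9, 14, which is each term equals the sum of the previous two.
Position 16 falls in track B as its term 8, giving 60.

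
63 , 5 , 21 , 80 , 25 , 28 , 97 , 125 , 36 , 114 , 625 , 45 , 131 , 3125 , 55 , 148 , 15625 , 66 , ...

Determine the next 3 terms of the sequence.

165, 78125, 78

Read the sequence 3 terms at a time; column i is its own pattern.
Subsequence A is 63, 80, 97, 114, 131, 148, which is adding 17 each time.
Subsequence B is 5, 25, 125, 625, 3125, 15625, which is powers of 5.
Subsequence C is 21, 28, 36, 45, 55, 66, which is the triangular numbers T_6, T_7, ….
Position 19 falls in subsequence A as its term 7, giving 165.
Term 20 comes from subsequence B (its 7th entry): 78125.
Term 21 comes from subsequence C (its 7th entry): 78.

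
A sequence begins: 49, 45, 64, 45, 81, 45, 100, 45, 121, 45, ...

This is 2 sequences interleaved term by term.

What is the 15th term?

Split by position mod 2 into 2 tracks.
Track A is 49, 64, 81, 100, 121, which is perfect squares starting at 7².
Track B is 45, 45, 45, 45, 45, which is constant 45.
Position 15 falls in track A as its term 8, giving 196.

196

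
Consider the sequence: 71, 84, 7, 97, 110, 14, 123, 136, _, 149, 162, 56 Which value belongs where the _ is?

The slot pattern repeats as AAB (period 3), so there are 2 interleaved tracks.
Subsequence A: 71, 84, 97, 110, 123, 136, 149, 162 — linear: a_n = 58 + 13·n.
Subsequence B: 7, 14, ?, 56 — geometric with ratio 2.
Filling subsequence B at index 3 by its rule yields 28.

28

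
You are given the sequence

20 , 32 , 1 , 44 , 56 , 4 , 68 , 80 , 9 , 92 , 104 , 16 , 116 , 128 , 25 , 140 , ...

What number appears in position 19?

Positions follow the repeating pattern AAB; grouping by letter gives 2 tracks.
Track A: 20, 32, 44, 56, 68, 80, 92, 104, 116, 128, 140 (arithmetic, step +12).
Track B: 1, 4, 9, 16, 25 (consecutive squares n² from n = 1).
Position 19 falls in track A as its term 13, giving 164.

164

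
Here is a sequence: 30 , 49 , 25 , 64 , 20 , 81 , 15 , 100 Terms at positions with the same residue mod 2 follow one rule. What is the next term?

10

Taking every 2nd term gives 2 separate tracks.
Track A is 30, 25, 20, 15, which is arithmetic, step −5.
Track B is 49, 64, 81, 100, which is consecutive squares n² from n = 7.
Position 9 → track A, term 5 = 10.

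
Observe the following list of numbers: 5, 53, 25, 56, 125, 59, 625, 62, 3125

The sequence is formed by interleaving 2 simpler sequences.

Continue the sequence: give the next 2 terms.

Odd-indexed and even-indexed terms follow separate rules.
Subsequence A: 5, 25, 125, 625, 3125 — powers 5^1, 5^2, 5^3, ….
Subsequence B: 53, 56, 59, 62 — arithmetic with common difference +3.
Position 10 → subsequence B, term 5 = 65.
Position 11 falls in subsequence A as its term 6, giving 15625.

65, 15625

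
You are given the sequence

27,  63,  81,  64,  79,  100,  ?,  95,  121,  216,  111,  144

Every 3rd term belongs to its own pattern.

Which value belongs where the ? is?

125

Split by position mod 3: positions 1, 4, 7, … form one track, and each other residue class forms its own.
Track A = 27, 64, ?, 216: perfect cubes starting at 3³.
Track B = 63, 79, 95, 111: linear: a_n = 47 + 16·n.
Track C = 81, 100, 121, 144: the squares 9², 10², 11², ….
So the missing entry in track A is 125.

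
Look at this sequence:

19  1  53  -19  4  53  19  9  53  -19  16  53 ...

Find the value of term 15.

53

Split by position mod 3 into 3 tracks.
Track A: 19, -19, 19, -19 — the oscillation 19·(−1)^(n+1).
Track B: 1, 4, 9, 16 — perfect squares starting at 1².
Track C: 53, 53, 53, 53 — always 53.
The 15th slot belongs to track C; its 5th term is 53.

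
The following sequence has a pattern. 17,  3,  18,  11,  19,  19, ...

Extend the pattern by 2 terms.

20, 27

Positions 1, 3, 5, … form one subsequence and positions 2, 4, 6, … form another.
Track A: 17, 18, 19. Arithmetic, step +1.
Track B: 3, 11, 19. Arithmetic, step +8.
Term 7 comes from track A (its 4th entry): 20.
Term 8 comes from track B (its 4th entry): 27.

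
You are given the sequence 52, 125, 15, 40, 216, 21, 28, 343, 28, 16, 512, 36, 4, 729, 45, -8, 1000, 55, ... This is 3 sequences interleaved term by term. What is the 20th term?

The terms cycle through 3 interleaved subsequences.
Track A is 52, 40, 28, 16, 4, -8, which is arithmetic, step −12.
Track B is 125, 216, 343, 512, 729, 1000, which is perfect cubes starting at 5³.
Track C is 15, 21, 28, 36, 45, 55, which is triangular numbers n(n+1)/2 for n = 5, 6, ….
Position 20 falls in track B as its term 7, giving 1331.

1331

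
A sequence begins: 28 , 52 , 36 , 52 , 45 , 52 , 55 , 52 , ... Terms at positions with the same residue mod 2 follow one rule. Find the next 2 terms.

66, 52

Taking every 2nd term gives 2 separate tracks.
Track A is 28, 36, 45, 55, which is the triangular numbers T_7, T_8, ….
Track B is 52, 52, 52, 52, which is constant 52.
Term 9 comes from track A (its 5th entry): 66.
Position 10 → track B, term 5 = 52.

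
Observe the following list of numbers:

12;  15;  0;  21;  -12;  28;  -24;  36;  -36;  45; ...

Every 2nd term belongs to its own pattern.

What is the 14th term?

66

Taking every 2nd term gives 2 separate tracks.
Stream A = 12, 0, -12, -24, -36: subtracting 12 each time.
Stream B = 15, 21, 28, 36, 45: triangular numbers starting at T_5.
Position 14 → stream B, term 7 = 66.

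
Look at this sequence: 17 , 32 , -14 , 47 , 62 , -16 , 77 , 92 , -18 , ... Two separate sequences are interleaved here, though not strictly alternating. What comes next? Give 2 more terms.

107, 122

Reading positions in blocks of 3 reveals the pattern AAB — 2 tracks woven together.
Track A: 17, 32, 47, 62, 77, 92. Adding 15 each time.
Track B: -14, -16, -18. Arithmetic with common difference −2.
Term 10 comes from track A (its 7th entry): 107.
Position 11 → track A, term 8 = 122.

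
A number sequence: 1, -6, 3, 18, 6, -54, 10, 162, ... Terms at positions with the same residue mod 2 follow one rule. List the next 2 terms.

15, -486

Positions 1, 3, 5, … form one subsequence and positions 2, 4, 6, … form another.
Track A = 1, 3, 6, 10: triangular numbers n(n+1)/2 for n = 1, 2, ….
Track B = -6, 18, -54, 162: multiplying by -3 each time.
Position 9 → track A, term 5 = 15.
Term 10 comes from track B (its 5th entry): -486.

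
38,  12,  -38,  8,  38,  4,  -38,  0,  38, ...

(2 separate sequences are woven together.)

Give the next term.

-4

Odd-indexed and even-indexed terms follow separate rules.
Subsequence A: 38, -38, 38, -38, 38. Oscillating between 38 and -38.
Subsequence B: 12, 8, 4, 0. Linear: a_n = 16 − 4·n.
The 10th slot belongs to subsequence B; its 5th term is -4.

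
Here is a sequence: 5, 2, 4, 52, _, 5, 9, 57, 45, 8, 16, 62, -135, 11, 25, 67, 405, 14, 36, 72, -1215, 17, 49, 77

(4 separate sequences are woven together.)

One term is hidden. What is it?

-15

The terms cycle through 4 interleaved subsequences.
Track A is 5, ?, 45, -135, 405, -1215, which is a geometric progression (common ratio -3).
Track B is 2, 5, 8, 11, 14, 17, which is linear: a_n = -1 + 3·n.
Track C is 4, 9, 16, 25, 36, 49, which is perfect squares starting at 2².
Track D is 52, 57, 62, 67, 72, 77, which is adding 5 each time.
The gap is track A's term 2; the rule gives -15.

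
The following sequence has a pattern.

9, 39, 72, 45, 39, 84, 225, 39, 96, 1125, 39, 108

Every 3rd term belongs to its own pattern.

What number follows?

5625

Split by position mod 3: positions 1, 4, 7, … form one track, and each other residue class forms its own.
Track A: 9, 45, 225, 1125 (multiplying by 5 each time).
Track B: 39, 39, 39, 39 (always 39).
Track C: 72, 84, 96, 108 (adding 12 each time).
The 13th slot belongs to track A; its 5th term is 5625.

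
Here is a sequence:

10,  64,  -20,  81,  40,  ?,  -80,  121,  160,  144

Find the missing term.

100

The terms cycle through 2 interleaved subsequences.
Track A = 10, -20, 40, -80, 160: geometric, ×-2 each step.
Track B = 64, 81, ?, 121, 144: the squares 8², 9², 10², ….
So the missing entry in track B is 100.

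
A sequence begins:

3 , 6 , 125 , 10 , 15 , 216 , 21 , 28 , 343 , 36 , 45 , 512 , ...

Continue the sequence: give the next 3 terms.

Positions follow the repeating pattern AAB; grouping by letter gives 2 tracks.
Subsequence A: 3, 6, 10, 15, 21, 28, 36, 45. The triangular numbers T_2, T_3, ….
Subsequence B: 125, 216, 343, 512. The cubes 5³, 6³, 7³, ….
The 13th slot belongs to subsequence A; its 9th term is 55.
Position 14 → subsequence A, term 10 = 66.
Position 15 falls in subsequence B as its term 5, giving 729.

55, 66, 729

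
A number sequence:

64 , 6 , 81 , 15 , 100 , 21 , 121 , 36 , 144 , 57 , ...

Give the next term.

Taking every 2nd term gives 2 separate tracks.
Track A: 64, 81, 100, 121, 144 (perfect squares starting at 8²).
Track B: 6, 15, 21, 36, 57 (each term equals the sum of the previous two).
Position 11 → track A, term 6 = 169.

169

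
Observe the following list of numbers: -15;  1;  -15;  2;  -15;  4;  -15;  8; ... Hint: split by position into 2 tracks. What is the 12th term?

Split by position mod 2 into 2 tracks.
Subsequence A: -15, -15, -15, -15. The constant sequence -15.
Subsequence B: 1, 2, 4, 8. Successive powers of 2.
Term 12 comes from subsequence B (its 6th entry): 32.

32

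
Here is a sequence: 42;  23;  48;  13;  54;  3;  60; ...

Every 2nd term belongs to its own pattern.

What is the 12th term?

-27

Positions 1, 3, 5, … form one subsequence and positions 2, 4, 6, … form another.
Track A: 42, 48, 54, 60 (arithmetic, step +6).
Track B: 23, 13, 3 (arithmetic, step −10).
Position 12 → track B, term 6 = -27.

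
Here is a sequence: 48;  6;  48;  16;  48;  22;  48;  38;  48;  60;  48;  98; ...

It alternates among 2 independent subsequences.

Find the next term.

Split by position mod 2 into 2 tracks.
Subsequence A = 48, 48, 48, 48, 48, 48: constant 48.
Subsequence B = 6, 16, 22, 38, 60, 98: Fibonacci-style (each term is the sum of the two before it).
The 13th slot belongs to subsequence A; its 7th term is 48.

48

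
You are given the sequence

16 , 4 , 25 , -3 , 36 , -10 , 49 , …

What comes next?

-17

Taking every 2nd term gives 2 separate tracks.
Subsequence A = 16, 25, 36, 49: perfect squares starting at 4².
Subsequence B = 4, -3, -10: subtracting 7 each time.
Position 8 falls in subsequence B as its term 4, giving -17.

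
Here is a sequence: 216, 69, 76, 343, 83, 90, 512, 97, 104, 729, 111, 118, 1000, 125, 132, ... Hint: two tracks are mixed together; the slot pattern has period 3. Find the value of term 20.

153

The slot pattern repeats as ABB (period 3), so there are 2 interleaved tracks.
Subsequence A = 216, 343, 512, 729, 1000: perfect cubes starting at 6³.
Subsequence B = 69, 76, 83, 90, 97, 104, 111, 118, 125, 132: adding 7 each time.
Position 20 falls in subsequence B as its term 13, giving 153.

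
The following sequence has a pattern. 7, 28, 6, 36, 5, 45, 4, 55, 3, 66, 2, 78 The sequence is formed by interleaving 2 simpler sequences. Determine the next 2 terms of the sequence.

1, 91

Odd-indexed and even-indexed terms follow separate rules.
Track A: 7, 6, 5, 4, 3, 2 — arithmetic, step −1.
Track B: 28, 36, 45, 55, 66, 78 — triangular numbers starting at T_7.
The 13th slot belongs to track A; its 7th term is 1.
The 14th slot belongs to track B; its 7th term is 91.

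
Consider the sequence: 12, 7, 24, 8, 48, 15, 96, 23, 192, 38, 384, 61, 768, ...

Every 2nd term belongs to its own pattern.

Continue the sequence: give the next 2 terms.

99, 1536

Odd-indexed and even-indexed terms follow separate rules.
Subsequence A is 12, 24, 48, 96, 192, 384, 768, which is a geometric progression (common ratio 2).
Subsequence B is 7, 8, 15, 23, 38, 61, which is each term equals the sum of the previous two.
Position 14 → subsequence B, term 7 = 99.
Term 15 comes from subsequence A (its 8th entry): 1536.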